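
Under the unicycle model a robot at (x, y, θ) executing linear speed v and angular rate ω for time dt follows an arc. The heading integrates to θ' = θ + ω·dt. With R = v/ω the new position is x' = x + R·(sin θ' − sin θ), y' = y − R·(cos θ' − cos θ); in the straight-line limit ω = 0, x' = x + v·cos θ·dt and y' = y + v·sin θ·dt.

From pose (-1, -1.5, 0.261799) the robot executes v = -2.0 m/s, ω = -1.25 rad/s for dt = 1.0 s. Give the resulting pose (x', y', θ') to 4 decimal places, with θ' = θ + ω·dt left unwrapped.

(-2.7502, -0.8348, -0.9882)

θ' = 0.2618 + -1.25·1.0 = -0.9882
R = v/ω = -2.0/-1.25 = 1.6000
x' = -1 + 1.6000·(sin -0.9882 − sin 0.2618) = -2.7502
y' = -1.5 − 1.6000·(cos -0.9882 − cos 0.2618) = -0.8348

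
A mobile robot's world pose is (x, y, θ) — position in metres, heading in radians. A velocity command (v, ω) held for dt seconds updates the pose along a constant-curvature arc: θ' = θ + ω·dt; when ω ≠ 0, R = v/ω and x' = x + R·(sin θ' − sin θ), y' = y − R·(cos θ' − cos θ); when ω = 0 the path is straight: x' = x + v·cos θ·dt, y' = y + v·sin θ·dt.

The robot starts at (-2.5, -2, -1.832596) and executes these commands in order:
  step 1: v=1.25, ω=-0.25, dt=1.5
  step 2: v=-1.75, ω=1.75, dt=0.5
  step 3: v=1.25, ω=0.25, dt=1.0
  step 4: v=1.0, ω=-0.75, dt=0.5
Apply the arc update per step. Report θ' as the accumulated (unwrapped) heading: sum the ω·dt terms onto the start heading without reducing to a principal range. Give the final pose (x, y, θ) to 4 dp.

(-2.5517, -4.4886, -1.4576)

step 1: θ'=-2.2076 (R=-5.0000) → pose (-3.3096, -3.6790, -2.2076)
step 2: θ'=-1.3326 (R=-1.0000) → pose (-3.1419, -2.8485, -1.3326)
step 3: θ'=-1.0826 (R=5.0000) → pose (-2.6989, -4.0139, -1.0826)
step 4: θ'=-1.4576 (R=-1.3333) → pose (-2.5517, -4.4886, -1.4576)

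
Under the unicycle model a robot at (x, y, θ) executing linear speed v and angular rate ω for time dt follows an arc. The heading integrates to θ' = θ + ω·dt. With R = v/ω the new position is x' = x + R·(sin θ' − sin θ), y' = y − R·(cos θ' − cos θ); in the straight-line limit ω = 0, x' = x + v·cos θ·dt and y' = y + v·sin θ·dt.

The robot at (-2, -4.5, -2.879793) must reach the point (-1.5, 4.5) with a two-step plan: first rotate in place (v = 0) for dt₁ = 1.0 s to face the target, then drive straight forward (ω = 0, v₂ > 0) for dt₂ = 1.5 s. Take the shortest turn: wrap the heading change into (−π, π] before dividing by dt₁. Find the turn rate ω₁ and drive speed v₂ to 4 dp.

heading to target = atan2(4.5−-4.5, -1.5−-2) = 1.5153
Δθ = wrap(1.5153 − -2.8798) = -1.8881; ω₁ = Δθ/dt₁ = -1.8881
distance = √((-1.5−-2)² + (4.5−-4.5)²) = 9.0139; v₂ = distance/dt₂ = 6.0093

ω₁ = -1.8881, v₂ = 6.0093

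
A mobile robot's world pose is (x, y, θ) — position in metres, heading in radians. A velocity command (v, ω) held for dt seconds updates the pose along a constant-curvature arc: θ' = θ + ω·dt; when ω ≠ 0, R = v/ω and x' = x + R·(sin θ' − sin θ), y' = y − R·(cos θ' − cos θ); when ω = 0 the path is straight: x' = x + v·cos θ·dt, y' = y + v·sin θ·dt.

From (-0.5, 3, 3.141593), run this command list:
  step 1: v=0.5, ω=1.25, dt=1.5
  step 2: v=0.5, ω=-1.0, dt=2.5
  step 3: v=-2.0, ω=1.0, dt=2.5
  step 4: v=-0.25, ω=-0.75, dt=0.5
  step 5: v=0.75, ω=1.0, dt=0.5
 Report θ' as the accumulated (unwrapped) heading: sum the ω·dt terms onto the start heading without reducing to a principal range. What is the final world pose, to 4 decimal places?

(1.4788, 3.9042, 5.1416)

step 1: θ'=5.0166 (R=0.4000) → pose (-0.8816, 2.4802, 5.0166)
step 2: θ'=2.5166 (R=-0.5000) → pose (-1.6512, 1.9249, 2.5166)
step 3: θ'=5.0166 (R=-2.0000) → pose (1.4271, 4.1459, 5.0166)
step 4: θ'=4.6416 (R=0.3333) → pose (1.4127, 4.2694, 4.6416)
step 5: θ'=5.1416 (R=0.7500) → pose (1.4788, 3.9042, 5.1416)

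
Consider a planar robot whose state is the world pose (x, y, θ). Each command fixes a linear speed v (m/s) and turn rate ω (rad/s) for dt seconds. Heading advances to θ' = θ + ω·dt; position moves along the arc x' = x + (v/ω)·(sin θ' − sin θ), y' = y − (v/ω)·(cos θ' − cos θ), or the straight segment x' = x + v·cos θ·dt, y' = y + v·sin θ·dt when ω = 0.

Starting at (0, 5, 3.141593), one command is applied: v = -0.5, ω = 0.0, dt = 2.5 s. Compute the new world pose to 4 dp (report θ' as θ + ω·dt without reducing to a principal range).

θ' = 3.1416 + 0.0·2.5 = 3.1416
ω = 0 → straight: x' = 0 + -0.5·cos(3.1416)·2.5 = 1.2500
y' = 5 + -0.5·sin(3.1416)·2.5 = 5.0000

(1.2500, 5.0000, 3.1416)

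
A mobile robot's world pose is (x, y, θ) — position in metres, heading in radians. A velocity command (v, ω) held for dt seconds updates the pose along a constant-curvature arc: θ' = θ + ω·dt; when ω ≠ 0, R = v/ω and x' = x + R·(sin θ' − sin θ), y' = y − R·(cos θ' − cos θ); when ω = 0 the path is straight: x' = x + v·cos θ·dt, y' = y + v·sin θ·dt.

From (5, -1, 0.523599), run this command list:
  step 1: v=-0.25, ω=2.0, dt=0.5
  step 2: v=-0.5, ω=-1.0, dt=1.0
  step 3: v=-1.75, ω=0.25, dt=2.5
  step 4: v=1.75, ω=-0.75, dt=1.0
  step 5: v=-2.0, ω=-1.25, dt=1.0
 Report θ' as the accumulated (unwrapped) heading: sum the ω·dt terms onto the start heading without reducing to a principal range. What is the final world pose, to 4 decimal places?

(1.2011, -3.0910, -0.8514)

step 1: θ'=1.5236 (R=-0.1250) → pose (4.9376, -1.1024, 1.5236)
step 2: θ'=0.5236 (R=0.5000) → pose (4.6882, -1.5118, 0.5236)
step 3: θ'=1.1486 (R=-7.0000) → pose (1.8029, -4.7056, 1.1486)
step 4: θ'=0.3986 (R=-2.3333) → pose (3.0257, -3.5113, 0.3986)
step 5: θ'=-0.8514 (R=1.6000) → pose (1.2011, -3.0910, -0.8514)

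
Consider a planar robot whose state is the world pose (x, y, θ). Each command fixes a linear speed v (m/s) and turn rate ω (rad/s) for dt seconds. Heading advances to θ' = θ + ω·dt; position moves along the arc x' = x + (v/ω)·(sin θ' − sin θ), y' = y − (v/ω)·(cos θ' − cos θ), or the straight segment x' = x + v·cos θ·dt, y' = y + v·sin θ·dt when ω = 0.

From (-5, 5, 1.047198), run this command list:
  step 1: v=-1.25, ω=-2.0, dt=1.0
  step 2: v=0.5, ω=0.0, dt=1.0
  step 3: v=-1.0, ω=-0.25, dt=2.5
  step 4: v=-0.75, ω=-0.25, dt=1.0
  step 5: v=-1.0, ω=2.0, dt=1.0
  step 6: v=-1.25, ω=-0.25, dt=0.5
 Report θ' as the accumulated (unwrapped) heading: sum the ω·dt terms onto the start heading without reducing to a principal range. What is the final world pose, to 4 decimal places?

step 1: θ'=-0.9528 (R=0.6250) → pose (-6.0507, 4.9504, -0.9528)
step 2: θ'=-0.9528 (straight) → pose (-5.7610, 4.5429, -0.9528)
step 3: θ'=-1.5778 (R=4.0000) → pose (-6.5007, 6.8885, -1.5778)
step 4: θ'=-1.8278 (R=3.0000) → pose (-6.4022, 7.6300, -1.8278)
step 5: θ'=0.1722 (R=-0.5000) → pose (-6.9715, 8.2497, 0.1722)
step 6: θ'=0.0472 (R=5.0000) → pose (-7.5923, 8.1813, 0.0472)

(-7.5923, 8.1813, 0.0472)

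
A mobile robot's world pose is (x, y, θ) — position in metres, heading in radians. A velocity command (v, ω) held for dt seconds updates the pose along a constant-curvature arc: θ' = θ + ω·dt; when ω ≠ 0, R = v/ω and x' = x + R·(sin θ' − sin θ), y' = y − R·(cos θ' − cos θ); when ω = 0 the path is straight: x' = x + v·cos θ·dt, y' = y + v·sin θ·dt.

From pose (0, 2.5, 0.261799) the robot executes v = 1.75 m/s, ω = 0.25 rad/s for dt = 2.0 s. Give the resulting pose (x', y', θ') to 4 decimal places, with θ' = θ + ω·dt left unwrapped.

(3.0198, 4.1963, 0.7618)

θ' = 0.2618 + 0.25·2.0 = 0.7618
R = v/ω = 1.75/0.25 = 7.0000
x' = 0 + 7.0000·(sin 0.7618 − sin 0.2618) = 3.0198
y' = 2.5 − 7.0000·(cos 0.7618 − cos 0.2618) = 4.1963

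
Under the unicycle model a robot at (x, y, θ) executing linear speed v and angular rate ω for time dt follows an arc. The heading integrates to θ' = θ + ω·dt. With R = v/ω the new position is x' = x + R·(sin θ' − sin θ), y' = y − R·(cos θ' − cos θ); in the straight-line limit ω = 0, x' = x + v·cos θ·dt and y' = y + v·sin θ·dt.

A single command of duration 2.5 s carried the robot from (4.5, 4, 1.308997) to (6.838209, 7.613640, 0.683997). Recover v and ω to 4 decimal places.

Δθ = 0.683997 − 1.308997 = -0.625000
ω = Δθ/dt = -0.625000/2.5 = -0.2500
R = −Δy/(cos θ' − cos θ) = -7.0000
v = R·ω = -7.0000·-0.2500 = 1.7500

v = 1.7500, ω = -0.2500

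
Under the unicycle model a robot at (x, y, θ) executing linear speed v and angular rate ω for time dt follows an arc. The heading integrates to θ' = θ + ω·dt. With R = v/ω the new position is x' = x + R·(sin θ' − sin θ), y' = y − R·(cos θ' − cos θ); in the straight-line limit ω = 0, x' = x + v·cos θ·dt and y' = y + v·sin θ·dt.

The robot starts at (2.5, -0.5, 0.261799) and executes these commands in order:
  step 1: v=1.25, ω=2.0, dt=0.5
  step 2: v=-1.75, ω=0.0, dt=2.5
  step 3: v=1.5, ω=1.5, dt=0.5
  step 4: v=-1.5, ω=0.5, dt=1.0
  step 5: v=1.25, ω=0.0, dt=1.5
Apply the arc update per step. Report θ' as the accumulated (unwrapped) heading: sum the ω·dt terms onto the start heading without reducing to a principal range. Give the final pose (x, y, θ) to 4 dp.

step 1: θ'=1.2618 (R=0.6250) → pose (2.9336, -0.0864, 1.2618)
step 2: θ'=1.2618 (straight) → pose (1.6032, -4.2542, 1.2618)
step 3: θ'=2.0118 (R=1.0000) → pose (1.5549, -3.5232, 2.0118)
step 4: θ'=2.5118 (R=-3.0000) → pose (2.5009, -4.6671, 2.5118)
step 5: θ'=2.5118 (straight) → pose (0.9856, -3.5628, 2.5118)

(0.9856, -3.5628, 2.5118)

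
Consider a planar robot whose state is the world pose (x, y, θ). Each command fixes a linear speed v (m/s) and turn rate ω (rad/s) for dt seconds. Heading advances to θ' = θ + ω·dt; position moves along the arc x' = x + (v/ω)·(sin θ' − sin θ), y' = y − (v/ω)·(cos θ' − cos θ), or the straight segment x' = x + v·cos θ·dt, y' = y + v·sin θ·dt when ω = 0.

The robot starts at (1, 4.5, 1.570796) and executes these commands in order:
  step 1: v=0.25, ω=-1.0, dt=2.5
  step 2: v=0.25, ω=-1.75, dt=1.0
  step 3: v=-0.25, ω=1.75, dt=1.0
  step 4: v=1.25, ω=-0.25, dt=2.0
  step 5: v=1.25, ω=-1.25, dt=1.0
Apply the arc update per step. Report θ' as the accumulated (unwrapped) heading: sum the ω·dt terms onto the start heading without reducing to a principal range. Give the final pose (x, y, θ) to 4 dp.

step 1: θ'=-0.9292 (R=-0.2500) → pose (1.4503, 4.6496, -0.9292)
step 2: θ'=-2.6792 (R=-0.1429) → pose (1.3996, 4.4363, -2.6792)
step 3: θ'=-0.9292 (R=-0.1429) → pose (1.4503, 4.6496, -0.9292)
step 4: θ'=-1.4292 (R=-5.0000) → pose (2.3945, 2.3629, -1.4292)
step 5: θ'=-2.6792 (R=-1.0000) → pose (1.8506, 1.3267, -2.6792)

(1.8506, 1.3267, -2.6792)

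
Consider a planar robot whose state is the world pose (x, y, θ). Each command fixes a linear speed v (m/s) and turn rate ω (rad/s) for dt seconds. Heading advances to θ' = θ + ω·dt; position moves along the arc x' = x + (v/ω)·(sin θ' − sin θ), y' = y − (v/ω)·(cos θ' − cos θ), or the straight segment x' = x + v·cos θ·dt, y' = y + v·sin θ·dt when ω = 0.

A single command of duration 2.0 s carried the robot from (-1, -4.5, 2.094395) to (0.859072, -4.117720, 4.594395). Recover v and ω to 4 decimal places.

Δθ = 4.594395 − 2.094395 = 2.500000
ω = Δθ/dt = 2.500000/2.0 = 1.2500
R = Δx/(sin θ' − sin θ) = -1.0000
v = R·ω = -1.0000·1.2500 = -1.2500

v = -1.2500, ω = 1.2500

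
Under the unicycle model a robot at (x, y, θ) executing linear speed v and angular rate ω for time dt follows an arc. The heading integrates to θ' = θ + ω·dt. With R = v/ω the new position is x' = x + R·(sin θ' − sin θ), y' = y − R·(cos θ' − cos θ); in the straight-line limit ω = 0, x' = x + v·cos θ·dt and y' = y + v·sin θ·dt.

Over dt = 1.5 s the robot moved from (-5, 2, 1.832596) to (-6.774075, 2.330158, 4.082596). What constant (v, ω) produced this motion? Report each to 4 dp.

v = 1.5000, ω = 1.5000

Δθ = 4.082596 − 1.832596 = 2.250000
ω = Δθ/dt = 2.250000/1.5 = 1.5000
R = Δx/(sin θ' − sin θ) = 1.0000
v = R·ω = 1.0000·1.5000 = 1.5000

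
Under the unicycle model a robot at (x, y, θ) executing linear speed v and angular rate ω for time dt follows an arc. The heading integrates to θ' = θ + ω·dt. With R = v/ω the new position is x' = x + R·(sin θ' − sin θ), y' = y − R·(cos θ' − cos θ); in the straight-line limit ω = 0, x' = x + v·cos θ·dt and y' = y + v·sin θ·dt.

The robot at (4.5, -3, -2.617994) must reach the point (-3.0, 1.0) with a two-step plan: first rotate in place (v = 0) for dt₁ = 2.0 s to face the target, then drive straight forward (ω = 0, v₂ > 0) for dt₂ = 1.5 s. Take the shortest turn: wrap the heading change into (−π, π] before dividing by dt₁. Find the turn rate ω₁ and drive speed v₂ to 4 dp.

heading to target = atan2(1−-3, -3−4.5) = 2.6516
Δθ = wrap(2.6516 − -2.6180) = -1.0136; ω₁ = Δθ/dt₁ = -0.5068
distance = √((-3−4.5)² + (1−-3)²) = 8.5000; v₂ = distance/dt₂ = 5.6667

ω₁ = -0.5068, v₂ = 5.6667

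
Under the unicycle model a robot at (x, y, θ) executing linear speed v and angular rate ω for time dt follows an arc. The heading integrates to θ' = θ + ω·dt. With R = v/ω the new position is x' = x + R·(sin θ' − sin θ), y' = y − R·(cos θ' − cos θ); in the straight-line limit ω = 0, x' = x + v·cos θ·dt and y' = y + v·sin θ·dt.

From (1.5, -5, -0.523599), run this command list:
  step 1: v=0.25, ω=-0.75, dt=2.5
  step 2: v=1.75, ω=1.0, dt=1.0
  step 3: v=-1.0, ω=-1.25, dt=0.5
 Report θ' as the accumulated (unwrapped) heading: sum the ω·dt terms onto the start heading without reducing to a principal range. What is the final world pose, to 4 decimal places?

step 1: θ'=-2.3986 (R=-0.3333) → pose (1.5588, -5.5342, -2.3986)
step 2: θ'=-1.3986 (R=1.7500) → pose (1.0186, -7.1228, -1.3986)
step 3: θ'=-2.0236 (R=0.8000) → pose (1.0874, -6.6357, -2.0236)

(1.0874, -6.6357, -2.0236)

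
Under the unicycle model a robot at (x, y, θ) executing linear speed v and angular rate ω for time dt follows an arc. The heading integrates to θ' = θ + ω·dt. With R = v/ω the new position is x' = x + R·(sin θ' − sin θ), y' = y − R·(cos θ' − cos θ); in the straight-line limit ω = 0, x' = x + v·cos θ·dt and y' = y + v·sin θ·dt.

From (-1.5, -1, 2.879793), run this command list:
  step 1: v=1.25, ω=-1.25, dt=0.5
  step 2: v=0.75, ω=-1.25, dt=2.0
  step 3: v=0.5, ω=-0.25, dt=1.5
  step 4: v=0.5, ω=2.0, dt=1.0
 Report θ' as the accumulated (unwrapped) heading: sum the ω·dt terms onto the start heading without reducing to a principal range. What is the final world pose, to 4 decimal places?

(-0.3379, 0.1385, 1.3798)

step 1: θ'=2.2548 (R=-1.0000) → pose (-2.0162, -0.6660, 2.2548)
step 2: θ'=-0.2452 (R=-0.6000) → pose (-1.4055, 0.2952, -0.2452)
step 3: θ'=-0.6202 (R=-2.0000) → pose (-0.7287, -0.0174, -0.6202)
step 4: θ'=1.3798 (R=0.2500) → pose (-0.3379, 0.1385, 1.3798)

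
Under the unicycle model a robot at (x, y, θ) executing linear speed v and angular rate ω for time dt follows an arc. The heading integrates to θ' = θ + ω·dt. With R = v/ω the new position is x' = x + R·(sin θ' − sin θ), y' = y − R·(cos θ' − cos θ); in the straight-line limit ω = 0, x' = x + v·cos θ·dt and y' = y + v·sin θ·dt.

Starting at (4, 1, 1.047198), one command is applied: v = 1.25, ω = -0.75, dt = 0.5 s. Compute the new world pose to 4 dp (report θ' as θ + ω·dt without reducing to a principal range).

(4.4055, 1.4708, 0.6722)

θ' = 1.0472 + -0.75·0.5 = 0.6722
R = v/ω = 1.25/-0.75 = -1.6667
x' = 4 + -1.6667·(sin 0.6722 − sin 1.0472) = 4.4055
y' = 1 − -1.6667·(cos 0.6722 − cos 1.0472) = 1.4708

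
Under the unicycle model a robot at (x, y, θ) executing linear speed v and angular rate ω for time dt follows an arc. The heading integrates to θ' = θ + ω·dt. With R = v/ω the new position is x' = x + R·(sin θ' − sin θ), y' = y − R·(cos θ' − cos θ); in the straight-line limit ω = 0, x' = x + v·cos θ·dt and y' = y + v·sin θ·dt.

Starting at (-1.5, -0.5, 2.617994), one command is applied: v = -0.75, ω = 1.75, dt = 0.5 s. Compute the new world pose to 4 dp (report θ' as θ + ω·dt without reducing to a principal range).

θ' = 2.6180 + 1.75·0.5 = 3.4930
R = v/ω = -0.75/1.75 = -0.4286
x' = -1.5 + -0.4286·(sin 3.4930 − sin 2.6180) = -1.1382
y' = -0.5 − -0.4286·(cos 3.4930 − cos 2.6180) = -0.5312

(-1.1382, -0.5312, 3.4930)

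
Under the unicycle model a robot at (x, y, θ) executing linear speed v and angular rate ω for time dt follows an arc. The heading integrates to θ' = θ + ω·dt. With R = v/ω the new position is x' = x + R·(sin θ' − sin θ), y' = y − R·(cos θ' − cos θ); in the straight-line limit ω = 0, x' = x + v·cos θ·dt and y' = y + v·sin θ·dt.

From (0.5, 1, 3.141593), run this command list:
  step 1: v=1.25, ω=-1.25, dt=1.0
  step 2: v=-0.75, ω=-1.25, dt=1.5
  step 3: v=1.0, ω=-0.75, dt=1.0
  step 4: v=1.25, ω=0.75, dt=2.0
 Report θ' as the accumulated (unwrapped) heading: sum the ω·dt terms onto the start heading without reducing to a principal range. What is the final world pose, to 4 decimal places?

step 1: θ'=1.8916 (R=-1.0000) → pose (-0.4490, 1.6847, 1.8916)
step 2: θ'=0.0166 (R=0.6000) → pose (-1.0084, 0.8956, 0.0166)
step 3: θ'=-0.7334 (R=-1.3333) → pose (-0.0938, 0.5529, -0.7334)
step 4: θ'=0.7666 (R=1.6667) → pose (2.1781, 0.5906, 0.7666)

(2.1781, 0.5906, 0.7666)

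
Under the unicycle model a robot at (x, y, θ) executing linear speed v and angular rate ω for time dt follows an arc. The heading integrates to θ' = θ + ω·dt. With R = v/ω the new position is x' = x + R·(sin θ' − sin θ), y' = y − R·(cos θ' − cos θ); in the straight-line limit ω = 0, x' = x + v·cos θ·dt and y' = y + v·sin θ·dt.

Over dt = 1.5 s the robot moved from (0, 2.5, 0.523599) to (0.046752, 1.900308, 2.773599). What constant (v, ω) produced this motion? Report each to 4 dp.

Δθ = 2.773599 − 0.523599 = 2.250000
ω = Δθ/dt = 2.250000/1.5 = 1.5000
R = −Δy/(cos θ' − cos θ) = -0.3333
v = R·ω = -0.3333·1.5000 = -0.5000

v = -0.5000, ω = 1.5000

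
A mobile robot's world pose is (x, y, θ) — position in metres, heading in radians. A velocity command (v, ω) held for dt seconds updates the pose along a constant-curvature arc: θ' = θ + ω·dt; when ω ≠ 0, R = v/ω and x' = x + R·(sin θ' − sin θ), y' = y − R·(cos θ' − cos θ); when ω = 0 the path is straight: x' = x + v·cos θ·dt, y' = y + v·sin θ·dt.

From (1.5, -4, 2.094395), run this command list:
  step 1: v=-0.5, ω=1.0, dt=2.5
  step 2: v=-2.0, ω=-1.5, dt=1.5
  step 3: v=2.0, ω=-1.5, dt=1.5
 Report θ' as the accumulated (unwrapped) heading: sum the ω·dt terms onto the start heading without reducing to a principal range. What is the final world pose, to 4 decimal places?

(5.5357, -0.7752, 0.0944)

step 1: θ'=4.5944 (R=-0.5000) → pose (2.4295, -3.8089, 4.5944)
step 2: θ'=2.3444 (R=1.3333) → pose (4.7075, -3.0342, 2.3444)
step 3: θ'=0.0944 (R=-1.3333) → pose (5.5357, -0.7752, 0.0944)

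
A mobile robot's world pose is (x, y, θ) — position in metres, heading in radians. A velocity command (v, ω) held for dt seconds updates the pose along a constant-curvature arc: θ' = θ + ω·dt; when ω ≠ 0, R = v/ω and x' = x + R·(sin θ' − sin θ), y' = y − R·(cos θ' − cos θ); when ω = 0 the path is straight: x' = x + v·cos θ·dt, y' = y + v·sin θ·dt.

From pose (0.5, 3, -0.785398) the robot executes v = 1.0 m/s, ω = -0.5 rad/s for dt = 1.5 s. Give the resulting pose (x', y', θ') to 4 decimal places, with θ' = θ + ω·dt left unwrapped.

(1.0845, 1.6566, -1.5354)

θ' = -0.7854 + -0.5·1.5 = -1.5354
R = v/ω = 1.0/-0.5 = -2.0000
x' = 0.5 + -2.0000·(sin -1.5354 − sin -0.7854) = 1.0845
y' = 3 − -2.0000·(cos -1.5354 − cos -0.7854) = 1.6566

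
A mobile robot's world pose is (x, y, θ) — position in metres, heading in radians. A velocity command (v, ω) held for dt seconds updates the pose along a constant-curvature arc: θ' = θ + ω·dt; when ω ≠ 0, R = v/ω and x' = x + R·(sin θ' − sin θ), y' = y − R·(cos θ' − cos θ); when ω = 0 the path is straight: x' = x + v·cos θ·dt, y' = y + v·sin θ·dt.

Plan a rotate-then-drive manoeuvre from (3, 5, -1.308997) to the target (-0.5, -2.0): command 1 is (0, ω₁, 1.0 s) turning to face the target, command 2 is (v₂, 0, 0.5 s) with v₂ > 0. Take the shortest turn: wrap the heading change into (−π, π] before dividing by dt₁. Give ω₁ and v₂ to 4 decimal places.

heading to target = atan2(-2−5, -0.5−3) = -2.0344
Δθ = wrap(-2.0344 − -1.3090) = -0.7254; ω₁ = Δθ/dt₁ = -0.7254
distance = √((-0.5−3)² + (-2−5)²) = 7.8262; v₂ = distance/dt₂ = 15.6525

ω₁ = -0.7254, v₂ = 15.6525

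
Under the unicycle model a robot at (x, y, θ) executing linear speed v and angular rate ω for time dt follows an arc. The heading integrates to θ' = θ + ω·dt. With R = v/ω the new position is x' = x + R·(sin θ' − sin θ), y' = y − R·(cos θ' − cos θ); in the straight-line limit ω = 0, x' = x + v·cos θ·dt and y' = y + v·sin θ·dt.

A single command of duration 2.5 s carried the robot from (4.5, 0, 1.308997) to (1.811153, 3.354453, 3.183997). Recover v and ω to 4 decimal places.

v = 2.0000, ω = 0.7500

Δθ = 3.183997 − 1.308997 = 1.875000
ω = Δθ/dt = 1.875000/2.5 = 0.7500
R = −Δy/(cos θ' − cos θ) = 2.6667
v = R·ω = 2.6667·0.7500 = 2.0000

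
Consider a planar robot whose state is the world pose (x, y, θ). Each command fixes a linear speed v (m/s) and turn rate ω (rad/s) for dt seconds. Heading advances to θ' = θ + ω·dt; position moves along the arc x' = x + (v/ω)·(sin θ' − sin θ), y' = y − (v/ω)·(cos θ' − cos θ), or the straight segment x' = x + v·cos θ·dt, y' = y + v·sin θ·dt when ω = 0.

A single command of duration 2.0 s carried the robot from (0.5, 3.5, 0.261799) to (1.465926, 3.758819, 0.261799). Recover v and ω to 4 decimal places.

Δθ = 0.261799 − 0.261799 = 0.000000
ω = Δθ/dt = 0.000000/2.0 = 0.0000
ω = 0 → v = (Δx·cos θ + Δy·sin θ)/dt = 0.5000

v = 0.5000, ω = 0.0000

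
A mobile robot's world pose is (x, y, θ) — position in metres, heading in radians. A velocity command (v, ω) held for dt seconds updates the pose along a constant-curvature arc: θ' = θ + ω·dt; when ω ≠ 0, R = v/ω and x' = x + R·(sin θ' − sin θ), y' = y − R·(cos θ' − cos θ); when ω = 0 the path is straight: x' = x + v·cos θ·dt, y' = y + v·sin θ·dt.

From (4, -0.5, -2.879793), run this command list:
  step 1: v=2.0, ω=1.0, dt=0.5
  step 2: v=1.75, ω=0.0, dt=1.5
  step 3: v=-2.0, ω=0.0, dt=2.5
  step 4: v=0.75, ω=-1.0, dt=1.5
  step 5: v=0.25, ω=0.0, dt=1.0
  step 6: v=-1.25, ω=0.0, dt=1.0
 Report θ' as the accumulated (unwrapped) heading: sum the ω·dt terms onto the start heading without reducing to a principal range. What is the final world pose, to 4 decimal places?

step 1: θ'=-2.3798 (R=2.0000) → pose (3.1372, -0.9847, -2.3798)
step 2: θ'=-2.3798 (straight) → pose (1.2378, -2.7965, -2.3798)
step 3: θ'=-2.3798 (straight) → pose (4.8557, 0.6546, -2.3798)
step 4: θ'=-3.8798 (R=-0.7500) → pose (3.8333, 0.6426, -3.8798)
step 5: θ'=-3.8798 (straight) → pose (3.6484, 0.8108, -3.8798)
step 6: θ'=-3.8798 (straight) → pose (4.5730, -0.0304, -3.8798)

(4.5730, -0.0304, -3.8798)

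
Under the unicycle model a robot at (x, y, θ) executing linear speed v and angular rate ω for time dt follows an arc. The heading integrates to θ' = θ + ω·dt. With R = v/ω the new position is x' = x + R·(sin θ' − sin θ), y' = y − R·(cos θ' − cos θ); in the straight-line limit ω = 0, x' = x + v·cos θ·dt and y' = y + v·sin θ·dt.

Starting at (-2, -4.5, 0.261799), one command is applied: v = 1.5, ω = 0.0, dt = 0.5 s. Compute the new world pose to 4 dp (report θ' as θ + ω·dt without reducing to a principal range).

(-1.2756, -4.3059, 0.2618)

θ' = 0.2618 + 0.0·0.5 = 0.2618
ω = 0 → straight: x' = -2 + 1.5·cos(0.2618)·0.5 = -1.2756
y' = -4.5 + 1.5·sin(0.2618)·0.5 = -4.3059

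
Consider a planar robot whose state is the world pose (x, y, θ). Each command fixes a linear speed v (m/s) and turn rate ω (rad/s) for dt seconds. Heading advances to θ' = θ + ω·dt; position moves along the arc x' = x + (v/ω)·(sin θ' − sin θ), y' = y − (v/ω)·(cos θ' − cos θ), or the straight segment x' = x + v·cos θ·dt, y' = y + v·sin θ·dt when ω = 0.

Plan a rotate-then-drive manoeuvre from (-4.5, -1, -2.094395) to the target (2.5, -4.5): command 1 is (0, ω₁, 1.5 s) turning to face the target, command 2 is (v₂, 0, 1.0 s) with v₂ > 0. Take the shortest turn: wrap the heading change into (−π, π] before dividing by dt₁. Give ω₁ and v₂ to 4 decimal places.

ω₁ = 1.0872, v₂ = 7.8262

heading to target = atan2(-4.5−-1, 2.5−-4.5) = -0.4636
Δθ = wrap(-0.4636 − -2.0944) = 1.6307; ω₁ = Δθ/dt₁ = 1.0872
distance = √((2.5−-4.5)² + (-4.5−-1)²) = 7.8262; v₂ = distance/dt₂ = 7.8262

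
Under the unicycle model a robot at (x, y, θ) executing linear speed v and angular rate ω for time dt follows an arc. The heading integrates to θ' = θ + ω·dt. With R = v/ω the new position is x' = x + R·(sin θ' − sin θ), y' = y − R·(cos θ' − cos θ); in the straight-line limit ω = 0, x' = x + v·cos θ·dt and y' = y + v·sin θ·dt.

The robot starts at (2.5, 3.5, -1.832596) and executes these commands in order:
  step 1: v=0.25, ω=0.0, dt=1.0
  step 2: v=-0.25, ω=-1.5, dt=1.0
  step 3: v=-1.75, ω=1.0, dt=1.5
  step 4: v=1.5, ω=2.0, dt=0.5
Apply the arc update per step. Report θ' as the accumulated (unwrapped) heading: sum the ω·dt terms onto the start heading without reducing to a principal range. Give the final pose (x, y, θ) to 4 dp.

(4.8202, 3.9454, -0.8326)

step 1: θ'=-1.8326 (straight) → pose (2.4353, 3.2585, -1.8326)
step 2: θ'=-3.3326 (R=0.1667) → pose (2.6279, 3.3790, -3.3326)
step 3: θ'=-1.8326 (R=-1.7500) → pose (4.6505, 4.6443, -1.8326)
step 4: θ'=-0.8326 (R=0.7500) → pose (4.8202, 3.9454, -0.8326)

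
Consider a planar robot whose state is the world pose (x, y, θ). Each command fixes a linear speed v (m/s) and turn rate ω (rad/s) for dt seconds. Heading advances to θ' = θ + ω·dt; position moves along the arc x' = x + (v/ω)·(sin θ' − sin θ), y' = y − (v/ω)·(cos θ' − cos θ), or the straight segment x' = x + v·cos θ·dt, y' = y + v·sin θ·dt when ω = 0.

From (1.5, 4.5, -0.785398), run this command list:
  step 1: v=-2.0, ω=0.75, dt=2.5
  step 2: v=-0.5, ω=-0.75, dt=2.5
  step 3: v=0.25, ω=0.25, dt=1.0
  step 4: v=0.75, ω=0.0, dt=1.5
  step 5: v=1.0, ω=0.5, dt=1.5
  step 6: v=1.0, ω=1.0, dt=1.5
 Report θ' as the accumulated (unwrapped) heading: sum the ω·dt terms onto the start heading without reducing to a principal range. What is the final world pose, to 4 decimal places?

(-0.4243, 3.8452, 1.7146)

step 1: θ'=1.0896 (R=-2.6667) → pose (-2.7495, 3.8486, 1.0896)
step 2: θ'=-0.7854 (R=0.6667) → pose (-3.8118, 3.6858, -0.7854)
step 3: θ'=-0.5354 (R=1.0000) → pose (-3.6149, 3.5328, -0.5354)
step 4: θ'=-0.5354 (straight) → pose (-2.6473, 2.9589, -0.5354)
step 5: θ'=0.2146 (R=2.0000) → pose (-1.2011, 2.7249, 0.2146)
step 6: θ'=1.7146 (R=1.0000) → pose (-0.4243, 3.8452, 1.7146)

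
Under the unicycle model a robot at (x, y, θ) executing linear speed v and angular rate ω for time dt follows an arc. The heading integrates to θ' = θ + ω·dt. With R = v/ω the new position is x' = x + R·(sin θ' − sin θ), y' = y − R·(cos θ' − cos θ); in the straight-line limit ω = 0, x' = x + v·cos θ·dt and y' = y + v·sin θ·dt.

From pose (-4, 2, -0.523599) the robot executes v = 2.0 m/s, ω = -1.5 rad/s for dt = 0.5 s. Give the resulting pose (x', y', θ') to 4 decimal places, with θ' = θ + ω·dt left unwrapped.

θ' = -0.5236 + -1.5·0.5 = -1.2736
R = v/ω = 2.0/-1.5 = -1.3333
x' = -4 + -1.3333·(sin -1.2736 − sin -0.5236) = -3.3918
y' = 2 − -1.3333·(cos -1.2736 − cos -0.5236) = 1.2358

(-3.3918, 1.2358, -1.2736)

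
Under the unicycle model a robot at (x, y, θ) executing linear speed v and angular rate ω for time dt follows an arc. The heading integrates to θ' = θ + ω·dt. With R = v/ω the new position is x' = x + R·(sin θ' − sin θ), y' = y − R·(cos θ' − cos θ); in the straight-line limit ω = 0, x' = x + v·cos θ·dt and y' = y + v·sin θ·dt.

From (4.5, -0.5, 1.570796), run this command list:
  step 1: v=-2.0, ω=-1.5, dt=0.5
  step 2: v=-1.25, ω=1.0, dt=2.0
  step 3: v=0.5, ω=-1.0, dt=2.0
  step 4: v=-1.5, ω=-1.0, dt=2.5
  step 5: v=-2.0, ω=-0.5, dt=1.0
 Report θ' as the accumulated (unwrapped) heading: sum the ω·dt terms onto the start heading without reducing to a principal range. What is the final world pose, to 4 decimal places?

step 1: θ'=0.8208 (R=1.3333) → pose (4.1423, -1.4089, 0.8208)
step 2: θ'=2.8208 (R=-1.2500) → pose (4.6627, -3.4471, 2.8208)
step 3: θ'=0.8208 (R=-0.5000) → pose (4.4545, -2.6318, 0.8208)
step 4: θ'=-1.6792 (R=1.5000) → pose (1.8658, -1.4471, -1.6792)
step 5: θ'=-2.1792 (R=4.0000) → pose (2.5601, 0.4064, -2.1792)

(2.5601, 0.4064, -2.1792)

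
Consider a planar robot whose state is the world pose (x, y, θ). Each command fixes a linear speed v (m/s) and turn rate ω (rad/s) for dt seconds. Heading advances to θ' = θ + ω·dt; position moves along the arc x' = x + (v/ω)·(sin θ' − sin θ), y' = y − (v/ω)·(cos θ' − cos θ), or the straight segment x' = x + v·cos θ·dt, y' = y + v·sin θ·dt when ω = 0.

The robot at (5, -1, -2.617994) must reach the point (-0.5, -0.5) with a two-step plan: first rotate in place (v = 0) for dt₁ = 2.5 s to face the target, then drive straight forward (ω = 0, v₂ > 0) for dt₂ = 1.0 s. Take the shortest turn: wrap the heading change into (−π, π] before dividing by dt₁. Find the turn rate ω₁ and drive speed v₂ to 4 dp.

heading to target = atan2(-0.5−-1, -0.5−5) = 3.0509
Δθ = wrap(3.0509 − -2.6180) = -0.6143; ω₁ = Δθ/dt₁ = -0.2457
distance = √((-0.5−5)² + (-0.5−-1)²) = 5.5227; v₂ = distance/dt₂ = 5.5227

ω₁ = -0.2457, v₂ = 5.5227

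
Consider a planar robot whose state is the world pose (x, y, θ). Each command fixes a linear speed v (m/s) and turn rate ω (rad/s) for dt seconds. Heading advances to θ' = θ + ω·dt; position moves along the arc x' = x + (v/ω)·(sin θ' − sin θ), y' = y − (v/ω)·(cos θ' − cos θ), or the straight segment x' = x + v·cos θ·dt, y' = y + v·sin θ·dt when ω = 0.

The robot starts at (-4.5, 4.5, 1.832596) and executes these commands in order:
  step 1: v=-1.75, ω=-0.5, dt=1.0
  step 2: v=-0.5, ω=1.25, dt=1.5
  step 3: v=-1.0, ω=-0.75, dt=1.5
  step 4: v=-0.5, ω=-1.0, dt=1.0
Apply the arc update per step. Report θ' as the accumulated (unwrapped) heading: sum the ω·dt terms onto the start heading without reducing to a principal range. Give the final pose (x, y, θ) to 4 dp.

(-2.8084, 1.1180, 1.0826)

step 1: θ'=1.3326 (R=3.5000) → pose (-4.4796, 2.7683, 1.3326)
step 2: θ'=3.2076 (R=-0.4000) → pose (-4.0645, 2.2748, 3.2076)
step 3: θ'=2.0826 (R=1.3333) → pose (-2.8141, 1.5973, 2.0826)
step 4: θ'=1.0826 (R=0.5000) → pose (-2.8084, 1.1180, 1.0826)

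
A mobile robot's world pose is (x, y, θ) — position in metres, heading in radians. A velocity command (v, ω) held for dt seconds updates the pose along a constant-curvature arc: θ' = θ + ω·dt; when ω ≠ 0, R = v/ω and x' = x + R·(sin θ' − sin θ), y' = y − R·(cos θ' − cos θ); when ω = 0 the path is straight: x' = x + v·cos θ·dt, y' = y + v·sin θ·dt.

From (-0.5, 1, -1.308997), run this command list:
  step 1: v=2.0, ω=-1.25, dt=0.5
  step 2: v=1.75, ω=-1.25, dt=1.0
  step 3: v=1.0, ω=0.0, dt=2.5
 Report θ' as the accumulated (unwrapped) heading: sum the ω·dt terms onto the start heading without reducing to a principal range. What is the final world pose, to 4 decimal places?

step 1: θ'=-1.9340 (R=-1.6000) → pose (-0.5499, 0.0175, -1.9340)
step 2: θ'=-3.1840 (R=-1.4000) → pose (-1.9179, -0.8839, -3.1840)
step 3: θ'=-3.1840 (straight) → pose (-4.4156, -0.7779, -3.1840)

(-4.4156, -0.7779, -3.1840)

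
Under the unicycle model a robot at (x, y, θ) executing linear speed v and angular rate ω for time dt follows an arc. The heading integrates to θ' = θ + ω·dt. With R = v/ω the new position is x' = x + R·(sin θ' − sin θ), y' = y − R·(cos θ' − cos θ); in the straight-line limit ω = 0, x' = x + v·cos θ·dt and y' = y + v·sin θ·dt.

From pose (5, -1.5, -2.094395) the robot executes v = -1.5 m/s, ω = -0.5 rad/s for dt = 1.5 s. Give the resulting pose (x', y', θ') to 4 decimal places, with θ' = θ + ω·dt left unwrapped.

(6.7196, -0.1315, -2.8444)

θ' = -2.0944 + -0.5·1.5 = -2.8444
R = v/ω = -1.5/-0.5 = 3.0000
x' = 5 + 3.0000·(sin -2.8444 − sin -2.0944) = 6.7196
y' = -1.5 − 3.0000·(cos -2.8444 − cos -2.0944) = -0.1315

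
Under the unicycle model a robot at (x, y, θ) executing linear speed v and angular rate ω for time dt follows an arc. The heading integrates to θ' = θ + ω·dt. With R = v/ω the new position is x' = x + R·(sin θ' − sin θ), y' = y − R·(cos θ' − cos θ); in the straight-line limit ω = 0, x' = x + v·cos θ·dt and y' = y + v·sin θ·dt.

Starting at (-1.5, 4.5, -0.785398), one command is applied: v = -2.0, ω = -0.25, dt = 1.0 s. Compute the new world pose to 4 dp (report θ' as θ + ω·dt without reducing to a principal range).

(-2.7237, 6.0754, -1.0354)

θ' = -0.7854 + -0.25·1.0 = -1.0354
R = v/ω = -2.0/-0.25 = 8.0000
x' = -1.5 + 8.0000·(sin -1.0354 − sin -0.7854) = -2.7237
y' = 4.5 − 8.0000·(cos -1.0354 − cos -0.7854) = 6.0754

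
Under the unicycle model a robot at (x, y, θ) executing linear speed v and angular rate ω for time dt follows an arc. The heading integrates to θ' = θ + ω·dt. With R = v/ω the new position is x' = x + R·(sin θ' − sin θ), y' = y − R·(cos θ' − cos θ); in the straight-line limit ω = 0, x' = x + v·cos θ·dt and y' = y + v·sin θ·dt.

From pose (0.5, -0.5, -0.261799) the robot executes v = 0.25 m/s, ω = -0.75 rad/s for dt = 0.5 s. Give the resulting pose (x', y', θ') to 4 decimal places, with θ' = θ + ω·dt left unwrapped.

θ' = -0.2618 + -0.75·0.5 = -0.6368
R = v/ω = 0.25/-0.75 = -0.3333
x' = 0.5 + -0.3333·(sin -0.6368 − sin -0.2618) = 0.6119
y' = -0.5 − -0.3333·(cos -0.6368 − cos -0.2618) = -0.5540

(0.6119, -0.5540, -0.6368)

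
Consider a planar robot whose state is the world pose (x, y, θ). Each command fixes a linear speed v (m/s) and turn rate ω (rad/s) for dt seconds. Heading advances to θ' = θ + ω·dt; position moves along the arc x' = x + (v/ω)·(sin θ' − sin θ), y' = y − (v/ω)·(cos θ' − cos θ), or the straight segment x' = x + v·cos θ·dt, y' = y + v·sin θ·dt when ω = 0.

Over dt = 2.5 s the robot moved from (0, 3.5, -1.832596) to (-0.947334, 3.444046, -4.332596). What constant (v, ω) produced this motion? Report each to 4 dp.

Δθ = -4.332596 − -1.832596 = -2.500000
ω = Δθ/dt = -2.500000/2.5 = -1.0000
R = Δx/(sin θ' − sin θ) = -0.5000
v = R·ω = -0.5000·-1.0000 = 0.5000

v = 0.5000, ω = -1.0000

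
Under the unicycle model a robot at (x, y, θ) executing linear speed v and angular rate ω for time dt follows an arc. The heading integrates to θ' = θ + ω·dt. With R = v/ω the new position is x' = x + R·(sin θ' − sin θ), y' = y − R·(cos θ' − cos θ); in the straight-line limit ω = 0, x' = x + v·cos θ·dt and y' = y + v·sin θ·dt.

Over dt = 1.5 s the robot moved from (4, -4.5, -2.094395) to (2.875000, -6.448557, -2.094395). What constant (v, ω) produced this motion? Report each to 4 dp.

v = 1.5000, ω = 0.0000

Δθ = -2.094395 − -2.094395 = 0.000000
ω = Δθ/dt = 0.000000/1.5 = 0.0000
ω = 0 → v = (Δx·cos θ + Δy·sin θ)/dt = 1.5000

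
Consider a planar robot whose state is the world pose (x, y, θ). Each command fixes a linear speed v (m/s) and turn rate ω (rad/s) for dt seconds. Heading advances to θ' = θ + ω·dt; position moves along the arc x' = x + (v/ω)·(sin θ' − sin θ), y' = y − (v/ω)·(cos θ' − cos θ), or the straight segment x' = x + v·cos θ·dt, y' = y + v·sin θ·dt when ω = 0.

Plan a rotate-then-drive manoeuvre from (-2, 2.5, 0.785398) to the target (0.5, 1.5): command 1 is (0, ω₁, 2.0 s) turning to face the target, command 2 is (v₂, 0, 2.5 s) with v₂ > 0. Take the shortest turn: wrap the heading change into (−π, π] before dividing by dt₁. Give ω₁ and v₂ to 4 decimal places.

heading to target = atan2(1.5−2.5, 0.5−-2) = -0.3805
Δθ = wrap(-0.3805 − 0.7854) = -1.1659; ω₁ = Δθ/dt₁ = -0.5830
distance = √((0.5−-2)² + (1.5−2.5)²) = 2.6926; v₂ = distance/dt₂ = 1.0770

ω₁ = -0.5830, v₂ = 1.0770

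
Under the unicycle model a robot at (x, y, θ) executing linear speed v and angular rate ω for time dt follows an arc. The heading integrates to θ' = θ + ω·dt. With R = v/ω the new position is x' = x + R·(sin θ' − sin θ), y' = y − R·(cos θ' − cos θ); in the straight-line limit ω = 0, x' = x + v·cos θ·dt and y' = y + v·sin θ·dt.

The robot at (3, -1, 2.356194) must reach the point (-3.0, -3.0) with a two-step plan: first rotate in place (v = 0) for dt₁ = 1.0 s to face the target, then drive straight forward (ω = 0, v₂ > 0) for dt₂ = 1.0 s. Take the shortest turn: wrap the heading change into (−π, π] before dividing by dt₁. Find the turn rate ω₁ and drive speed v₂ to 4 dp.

ω₁ = 1.1071, v₂ = 6.3246

heading to target = atan2(-3−-1, -3−3) = -2.8198
Δθ = wrap(-2.8198 − 2.3562) = 1.1071; ω₁ = Δθ/dt₁ = 1.1071
distance = √((-3−3)² + (-3−-1)²) = 6.3246; v₂ = distance/dt₂ = 6.3246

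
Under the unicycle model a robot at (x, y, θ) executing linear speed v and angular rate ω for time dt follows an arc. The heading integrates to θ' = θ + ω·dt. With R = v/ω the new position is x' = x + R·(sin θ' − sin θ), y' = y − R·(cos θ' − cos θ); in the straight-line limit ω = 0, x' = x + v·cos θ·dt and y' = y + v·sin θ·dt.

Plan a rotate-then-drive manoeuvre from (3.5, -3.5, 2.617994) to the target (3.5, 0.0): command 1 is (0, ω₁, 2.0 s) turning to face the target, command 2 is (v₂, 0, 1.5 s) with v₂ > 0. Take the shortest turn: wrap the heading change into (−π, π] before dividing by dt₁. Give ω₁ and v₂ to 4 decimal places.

heading to target = atan2(0−-3.5, 3.5−3.5) = 1.5708
Δθ = wrap(1.5708 − 2.6180) = -1.0472; ω₁ = Δθ/dt₁ = -0.5236
distance = √((3.5−3.5)² + (0−-3.5)²) = 3.5000; v₂ = distance/dt₂ = 2.3333

ω₁ = -0.5236, v₂ = 2.3333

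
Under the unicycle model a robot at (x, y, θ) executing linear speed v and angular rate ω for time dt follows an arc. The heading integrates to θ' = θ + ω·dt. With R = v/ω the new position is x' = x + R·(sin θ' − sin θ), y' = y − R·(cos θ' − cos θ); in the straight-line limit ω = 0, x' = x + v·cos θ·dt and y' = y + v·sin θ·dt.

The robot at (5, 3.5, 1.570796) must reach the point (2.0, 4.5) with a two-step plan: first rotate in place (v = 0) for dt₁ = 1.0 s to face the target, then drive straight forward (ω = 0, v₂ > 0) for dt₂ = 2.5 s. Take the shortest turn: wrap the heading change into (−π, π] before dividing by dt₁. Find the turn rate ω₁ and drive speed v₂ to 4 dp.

ω₁ = 1.2490, v₂ = 1.2649

heading to target = atan2(4.5−3.5, 2−5) = 2.8198
Δθ = wrap(2.8198 − 1.5708) = 1.2490; ω₁ = Δθ/dt₁ = 1.2490
distance = √((2−5)² + (4.5−3.5)²) = 3.1623; v₂ = distance/dt₂ = 1.2649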